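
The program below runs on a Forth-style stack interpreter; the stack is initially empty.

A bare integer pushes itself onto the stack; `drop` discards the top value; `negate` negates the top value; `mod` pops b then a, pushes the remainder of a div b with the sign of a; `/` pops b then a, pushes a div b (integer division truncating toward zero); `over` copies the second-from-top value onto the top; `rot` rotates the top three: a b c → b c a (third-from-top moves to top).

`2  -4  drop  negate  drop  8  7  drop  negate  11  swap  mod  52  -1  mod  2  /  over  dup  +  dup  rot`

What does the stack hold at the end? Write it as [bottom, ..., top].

[3, 6, 6, 0]

2      : 2
-4     : 2 -4
drop   : 2
negate : -2
drop   : (empty)
8      : 8
7      : 8 7
drop   : 8
negate : -8
11     : -8 11
swap   : 11 -8
mod    : 3
52     : 3 52
-1     : 3 52 -1
mod    : 3 0
2      : 3 0 2
/      : 3 0
over   : 3 0 3
dup    : 3 0 3 3
+      : 3 0 6
dup    : 3 0 6 6
rot    : 3 6 6 0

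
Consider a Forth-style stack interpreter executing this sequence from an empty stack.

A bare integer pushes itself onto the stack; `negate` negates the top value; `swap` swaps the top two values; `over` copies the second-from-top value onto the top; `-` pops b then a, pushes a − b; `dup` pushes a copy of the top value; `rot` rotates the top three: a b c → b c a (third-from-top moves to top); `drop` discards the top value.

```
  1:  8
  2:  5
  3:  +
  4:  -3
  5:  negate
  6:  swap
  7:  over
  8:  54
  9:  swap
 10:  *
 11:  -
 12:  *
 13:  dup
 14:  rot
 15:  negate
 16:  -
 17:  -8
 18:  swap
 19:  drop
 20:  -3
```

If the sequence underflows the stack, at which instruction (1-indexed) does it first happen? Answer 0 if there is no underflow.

14

8      → 8
5      → 8 5
+      → 13
-3     → 13 -3
negate → 13 3
swap   → 3 13
over   → 3 13 3
54     → 3 13 3 54
swap   → 3 13 54 3
*      → 3 13 162
-      → 3 -149
*      → -447
dup    → -447 -447
rot  — needs 3 operands, stack has 2 → underflow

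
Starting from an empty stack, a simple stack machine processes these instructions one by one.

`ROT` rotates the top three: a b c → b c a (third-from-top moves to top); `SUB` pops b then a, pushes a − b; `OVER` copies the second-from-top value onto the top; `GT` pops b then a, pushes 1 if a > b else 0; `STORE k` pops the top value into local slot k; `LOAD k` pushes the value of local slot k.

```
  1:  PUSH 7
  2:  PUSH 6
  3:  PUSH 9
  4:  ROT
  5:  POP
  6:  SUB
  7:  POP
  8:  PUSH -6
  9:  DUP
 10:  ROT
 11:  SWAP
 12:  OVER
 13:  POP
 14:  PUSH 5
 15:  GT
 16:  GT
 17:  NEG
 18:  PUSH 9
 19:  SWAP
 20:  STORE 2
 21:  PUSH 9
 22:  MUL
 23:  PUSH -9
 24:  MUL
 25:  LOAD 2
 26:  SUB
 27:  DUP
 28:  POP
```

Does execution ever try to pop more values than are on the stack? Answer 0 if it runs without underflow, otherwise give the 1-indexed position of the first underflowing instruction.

PUSH 7  → [7]
PUSH 6  → [7, 6]
PUSH 9  → [7, 6, 9]
ROT     → [6, 9, 7]
POP     → [6, 9]
SUB     → [-3]
POP     → []
PUSH -6 → [-6]
DUP     → [-6, -6]
ROT  — needs 3 operands, stack has 2 → underflow

10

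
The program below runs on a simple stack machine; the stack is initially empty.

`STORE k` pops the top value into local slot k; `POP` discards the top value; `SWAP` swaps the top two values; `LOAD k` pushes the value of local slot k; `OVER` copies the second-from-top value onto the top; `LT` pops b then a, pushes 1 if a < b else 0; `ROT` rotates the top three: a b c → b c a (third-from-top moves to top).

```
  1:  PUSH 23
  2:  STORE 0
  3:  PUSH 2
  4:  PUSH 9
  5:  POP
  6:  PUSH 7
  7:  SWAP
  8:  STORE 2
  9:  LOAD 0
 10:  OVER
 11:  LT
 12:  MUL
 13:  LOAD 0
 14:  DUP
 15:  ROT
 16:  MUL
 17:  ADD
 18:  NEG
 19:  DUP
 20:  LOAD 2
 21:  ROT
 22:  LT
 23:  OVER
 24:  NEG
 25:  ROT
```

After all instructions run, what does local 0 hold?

PUSH 23  23
STORE 0  (empty)
PUSH 2   2
PUSH 9   2 9
POP      2
PUSH 7   2 7
SWAP     7 2
STORE 2  7
LOAD 0   7 23
OVER     7 23 7
LT       7 0
MUL      0
LOAD 0   0 23
DUP      0 23 23
ROT      23 23 0
MUL      23 0
ADD      23
NEG      -23
DUP      -23 -23
LOAD 2   -23 -23 2
ROT      -23 2 -23
LT       -23 0
OVER     -23 0 -23
NEG      -23 0 23
ROT      0 23 -23

23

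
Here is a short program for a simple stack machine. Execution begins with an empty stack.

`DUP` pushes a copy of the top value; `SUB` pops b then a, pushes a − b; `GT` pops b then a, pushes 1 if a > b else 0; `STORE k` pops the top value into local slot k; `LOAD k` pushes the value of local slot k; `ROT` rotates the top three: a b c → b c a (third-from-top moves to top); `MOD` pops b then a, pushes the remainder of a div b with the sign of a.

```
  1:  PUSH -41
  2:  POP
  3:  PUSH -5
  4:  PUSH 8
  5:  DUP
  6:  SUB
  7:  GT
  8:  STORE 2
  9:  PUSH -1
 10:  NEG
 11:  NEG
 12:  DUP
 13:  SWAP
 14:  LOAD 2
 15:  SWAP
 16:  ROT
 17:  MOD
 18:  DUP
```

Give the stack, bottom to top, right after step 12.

PUSH -41 → [-41]
POP      → []
PUSH -5  → [-5]
PUSH 8   → [-5, 8]
DUP      → [-5, 8, 8]
SUB      → [-5, 0]
GT       → [0]
STORE 2  → []
PUSH -1  → [-1]
NEG      → [1]
NEG      → [-1]
DUP      → [-1, -1]

[-1, -1]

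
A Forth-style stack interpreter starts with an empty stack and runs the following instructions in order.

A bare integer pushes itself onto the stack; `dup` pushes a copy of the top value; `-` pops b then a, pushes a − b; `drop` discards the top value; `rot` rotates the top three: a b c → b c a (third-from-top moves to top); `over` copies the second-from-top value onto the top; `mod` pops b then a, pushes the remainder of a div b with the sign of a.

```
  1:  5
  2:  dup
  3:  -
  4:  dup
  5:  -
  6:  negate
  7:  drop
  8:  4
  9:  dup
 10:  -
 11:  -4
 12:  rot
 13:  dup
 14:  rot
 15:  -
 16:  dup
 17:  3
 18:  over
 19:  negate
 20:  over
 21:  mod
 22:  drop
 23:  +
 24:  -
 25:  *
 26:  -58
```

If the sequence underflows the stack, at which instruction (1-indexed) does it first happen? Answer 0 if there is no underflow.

5      → [5]
dup    → [5, 5]
-      → [0]
dup    → [0, 0]
-      → [0]
negate → [0]
drop   → []
4      → [4]
dup    → [4, 4]
-      → [0]
-4     → [0, -4]
rot  — needs 3 operands, stack has 2 → underflow

12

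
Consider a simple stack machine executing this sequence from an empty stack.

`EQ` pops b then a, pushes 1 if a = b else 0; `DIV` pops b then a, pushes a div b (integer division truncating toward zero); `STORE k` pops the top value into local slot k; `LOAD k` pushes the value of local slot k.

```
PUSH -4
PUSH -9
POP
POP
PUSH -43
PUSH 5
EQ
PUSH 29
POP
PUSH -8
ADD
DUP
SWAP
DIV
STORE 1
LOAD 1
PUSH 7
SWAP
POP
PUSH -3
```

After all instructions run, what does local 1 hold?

1

PUSH -4   -4
PUSH -9   -4 -9
POP       -4
POP       (empty)
PUSH -43  -43
PUSH 5    -43 5
EQ        0
PUSH 29   0 29
POP       0
PUSH -8   0 -8
ADD       -8
DUP       -8 -8
SWAP      -8 -8
DIV       1
STORE 1   (empty)
LOAD 1    1
PUSH 7    1 7
SWAP      7 1
POP       7
PUSH -3   7 -3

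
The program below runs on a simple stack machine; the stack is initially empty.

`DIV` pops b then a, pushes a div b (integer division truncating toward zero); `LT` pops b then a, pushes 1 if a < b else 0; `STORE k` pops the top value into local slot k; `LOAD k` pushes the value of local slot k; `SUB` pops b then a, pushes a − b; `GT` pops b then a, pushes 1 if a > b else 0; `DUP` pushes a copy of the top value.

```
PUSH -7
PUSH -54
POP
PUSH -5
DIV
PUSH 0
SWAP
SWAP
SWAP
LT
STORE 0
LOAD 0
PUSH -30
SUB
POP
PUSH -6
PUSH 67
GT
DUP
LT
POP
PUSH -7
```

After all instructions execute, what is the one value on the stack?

-7

PUSH -7  -> [-7]
PUSH -54 -> [-7, -54]
POP      -> [-7]
PUSH -5  -> [-7, -5]
DIV      -> [1]
PUSH 0   -> [1, 0]
SWAP     -> [0, 1]
SWAP     -> [1, 0]
SWAP     -> [0, 1]
LT       -> [1]
STORE 0  -> []
LOAD 0   -> [1]
PUSH -30 -> [1, -30]
SUB      -> [31]
POP      -> []
PUSH -6  -> [-6]
PUSH 67  -> [-6, 67]
GT       -> [0]
DUP      -> [0, 0]
LT       -> [0]
POP      -> []
PUSH -7  -> [-7]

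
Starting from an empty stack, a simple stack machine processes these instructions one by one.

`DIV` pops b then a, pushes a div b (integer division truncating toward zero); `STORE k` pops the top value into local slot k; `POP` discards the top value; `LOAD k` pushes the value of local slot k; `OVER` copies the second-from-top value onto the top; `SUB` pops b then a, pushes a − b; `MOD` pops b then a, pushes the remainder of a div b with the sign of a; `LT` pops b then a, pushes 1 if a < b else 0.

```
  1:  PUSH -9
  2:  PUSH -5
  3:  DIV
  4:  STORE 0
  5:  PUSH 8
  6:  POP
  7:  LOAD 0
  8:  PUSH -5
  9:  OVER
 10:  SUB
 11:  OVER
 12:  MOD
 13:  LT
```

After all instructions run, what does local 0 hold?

PUSH -9 : [-9]
PUSH -5 : [-9, -5]
DIV     : [1]
STORE 0 : []
PUSH 8  : [8]
POP     : []
LOAD 0  : [1]
PUSH -5 : [1, -5]
OVER    : [1, -5, 1]
SUB     : [1, -6]
OVER    : [1, -6, 1]
MOD     : [1, 0]
LT      : [0]

1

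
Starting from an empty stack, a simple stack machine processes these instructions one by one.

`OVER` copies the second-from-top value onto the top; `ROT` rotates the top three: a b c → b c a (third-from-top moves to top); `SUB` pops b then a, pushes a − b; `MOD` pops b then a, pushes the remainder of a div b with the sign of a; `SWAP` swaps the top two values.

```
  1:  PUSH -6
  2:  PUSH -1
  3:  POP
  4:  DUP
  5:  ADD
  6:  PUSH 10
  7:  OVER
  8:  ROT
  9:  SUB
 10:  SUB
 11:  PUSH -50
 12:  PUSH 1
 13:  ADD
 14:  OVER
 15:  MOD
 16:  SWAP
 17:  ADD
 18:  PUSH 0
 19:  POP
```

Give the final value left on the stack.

PUSH -6  → -6
PUSH -1  → -6 -1
POP      → -6
DUP      → -6 -6
ADD      → -12
PUSH 10  → -12 10
OVER     → -12 10 -12
ROT      → 10 -12 -12
SUB      → 10 0
SUB      → 10
PUSH -50 → 10 -50
PUSH 1   → 10 -50 1
ADD      → 10 -49
OVER     → 10 -49 10
MOD      → 10 -9
SWAP     → -9 10
ADD      → 1
PUSH 0   → 1 0
POP      → 1

1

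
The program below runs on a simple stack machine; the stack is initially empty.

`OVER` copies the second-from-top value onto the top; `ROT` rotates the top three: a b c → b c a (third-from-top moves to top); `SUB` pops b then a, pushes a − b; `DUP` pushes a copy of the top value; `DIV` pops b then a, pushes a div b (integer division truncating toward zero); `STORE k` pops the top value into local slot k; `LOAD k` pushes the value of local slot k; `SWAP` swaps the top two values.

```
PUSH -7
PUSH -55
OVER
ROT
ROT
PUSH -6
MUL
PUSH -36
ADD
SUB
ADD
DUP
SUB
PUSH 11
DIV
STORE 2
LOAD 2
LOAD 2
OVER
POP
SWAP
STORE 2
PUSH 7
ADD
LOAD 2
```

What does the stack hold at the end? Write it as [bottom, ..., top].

PUSH -7   -7
PUSH -55  -7 -55
OVER      -7 -55 -7
ROT       -55 -7 -7
ROT       -7 -7 -55
PUSH -6   -7 -7 -55 -6
MUL       -7 -7 330
PUSH -36  -7 -7 330 -36
ADD       -7 -7 294
SUB       -7 -301
ADD       -308
DUP       -308 -308
SUB       0
PUSH 11   0 11
DIV       0
STORE 2   (empty)
LOAD 2    0
LOAD 2    0 0
OVER      0 0 0
POP       0 0
SWAP      0 0
STORE 2   0
PUSH 7    0 7
ADD       7
LOAD 2    7 0

[7, 0]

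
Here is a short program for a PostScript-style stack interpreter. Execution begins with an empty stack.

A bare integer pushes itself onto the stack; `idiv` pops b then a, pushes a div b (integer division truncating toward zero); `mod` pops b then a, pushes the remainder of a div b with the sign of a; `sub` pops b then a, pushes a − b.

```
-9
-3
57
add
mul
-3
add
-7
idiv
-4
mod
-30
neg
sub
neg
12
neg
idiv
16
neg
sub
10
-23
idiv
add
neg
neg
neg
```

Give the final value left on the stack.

-9   : -9
-3   : -9 -3
57   : -9 -3 57
add  : -9 54
mul  : -486
-3   : -486 -3
add  : -489
-7   : -489 -7
idiv : 69
-4   : 69 -4
mod  : 1
-30  : 1 -30
neg  : 1 30
sub  : -29
neg  : 29
12   : 29 12
neg  : 29 -12
idiv : -2
16   : -2 16
neg  : -2 -16
sub  : 14
10   : 14 10
-23  : 14 10 -23
idiv : 14 0
add  : 14
neg  : -14
neg  : 14
neg  : -14

-14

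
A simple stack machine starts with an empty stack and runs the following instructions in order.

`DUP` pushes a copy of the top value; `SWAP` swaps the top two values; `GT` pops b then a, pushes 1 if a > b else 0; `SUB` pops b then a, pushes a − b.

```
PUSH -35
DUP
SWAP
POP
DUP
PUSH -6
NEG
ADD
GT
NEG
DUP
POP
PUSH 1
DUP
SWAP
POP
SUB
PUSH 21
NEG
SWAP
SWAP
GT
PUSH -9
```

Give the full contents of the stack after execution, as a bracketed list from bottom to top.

PUSH -35 → -35
DUP      → -35 -35
SWAP     → -35 -35
POP      → -35
DUP      → -35 -35
PUSH -6  → -35 -35 -6
NEG      → -35 -35 6
ADD      → -35 -29
GT       → 0
NEG      → 0
DUP      → 0 0
POP      → 0
PUSH 1   → 0 1
DUP      → 0 1 1
SWAP     → 0 1 1
POP      → 0 1
SUB      → -1
PUSH 21  → -1 21
NEG      → -1 -21
SWAP     → -21 -1
SWAP     → -1 -21
GT       → 1
PUSH -9  → 1 -9

[1, -9]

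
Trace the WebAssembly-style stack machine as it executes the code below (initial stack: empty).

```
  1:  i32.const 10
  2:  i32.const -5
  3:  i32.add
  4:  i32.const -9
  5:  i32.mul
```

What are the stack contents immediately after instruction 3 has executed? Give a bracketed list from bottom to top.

i32.const 10 : [10]
i32.const -5 : [10, -5]
i32.add      : [5]

[5]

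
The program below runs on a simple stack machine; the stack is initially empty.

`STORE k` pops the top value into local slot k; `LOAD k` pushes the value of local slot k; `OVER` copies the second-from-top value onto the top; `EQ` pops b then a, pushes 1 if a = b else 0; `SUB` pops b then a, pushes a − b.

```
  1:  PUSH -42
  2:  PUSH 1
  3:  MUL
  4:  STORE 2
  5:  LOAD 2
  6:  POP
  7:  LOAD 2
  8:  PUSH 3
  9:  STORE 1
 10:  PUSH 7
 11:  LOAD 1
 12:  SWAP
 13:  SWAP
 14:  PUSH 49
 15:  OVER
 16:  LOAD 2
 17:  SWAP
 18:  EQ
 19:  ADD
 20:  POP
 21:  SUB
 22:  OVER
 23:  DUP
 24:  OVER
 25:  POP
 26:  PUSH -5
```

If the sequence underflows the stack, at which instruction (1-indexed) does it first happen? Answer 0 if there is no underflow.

PUSH -42 -> [-42]
PUSH 1   -> [-42, 1]
MUL      -> [-42]
STORE 2  -> []
LOAD 2   -> [-42]
POP      -> []
LOAD 2   -> [-42]
PUSH 3   -> [-42, 3]
STORE 1  -> [-42]
PUSH 7   -> [-42, 7]
LOAD 1   -> [-42, 7, 3]
SWAP     -> [-42, 3, 7]
SWAP     -> [-42, 7, 3]
PUSH 49  -> [-42, 7, 3, 49]
OVER     -> [-42, 7, 3, 49, 3]
LOAD 2   -> [-42, 7, 3, 49, 3, -42]
SWAP     -> [-42, 7, 3, 49, -42, 3]
EQ       -> [-42, 7, 3, 49, 0]
ADD      -> [-42, 7, 3, 49]
POP      -> [-42, 7, 3]
SUB      -> [-42, 4]
OVER     -> [-42, 4, -42]
DUP      -> [-42, 4, -42, -42]
OVER     -> [-42, 4, -42, -42, -42]
POP      -> [-42, 4, -42, -42]
PUSH -5  -> [-42, 4, -42, -42, -5]

0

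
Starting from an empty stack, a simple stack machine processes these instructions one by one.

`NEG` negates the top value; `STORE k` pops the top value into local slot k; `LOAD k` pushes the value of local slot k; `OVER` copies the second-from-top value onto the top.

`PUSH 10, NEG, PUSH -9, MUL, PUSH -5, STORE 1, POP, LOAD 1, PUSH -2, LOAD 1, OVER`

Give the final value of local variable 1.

-5

PUSH 10 → 10
NEG     → -10
PUSH -9 → -10 -9
MUL     → 90
PUSH -5 → 90 -5
STORE 1 → 90
POP     → (empty)
LOAD 1  → -5
PUSH -2 → -5 -2
LOAD 1  → -5 -2 -5
OVER    → -5 -2 -5 -2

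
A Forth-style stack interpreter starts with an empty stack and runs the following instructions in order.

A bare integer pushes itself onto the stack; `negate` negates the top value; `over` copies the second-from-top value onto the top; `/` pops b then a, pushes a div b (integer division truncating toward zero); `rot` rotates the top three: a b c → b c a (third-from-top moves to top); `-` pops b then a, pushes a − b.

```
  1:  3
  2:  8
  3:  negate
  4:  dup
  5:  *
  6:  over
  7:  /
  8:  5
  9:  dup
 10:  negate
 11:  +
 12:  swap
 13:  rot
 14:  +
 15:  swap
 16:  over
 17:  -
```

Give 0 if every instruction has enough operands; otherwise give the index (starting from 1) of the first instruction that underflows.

3       [3]
8       [3, 8]
negate  [3, -8]
dup     [3, -8, -8]
*       [3, 64]
over    [3, 64, 3]
/       [3, 21]
5       [3, 21, 5]
dup     [3, 21, 5, 5]
negate  [3, 21, 5, -5]
+       [3, 21, 0]
swap    [3, 0, 21]
rot     [0, 21, 3]
+       [0, 24]
swap    [24, 0]
over    [24, 0, 24]
-       [24, -24]

0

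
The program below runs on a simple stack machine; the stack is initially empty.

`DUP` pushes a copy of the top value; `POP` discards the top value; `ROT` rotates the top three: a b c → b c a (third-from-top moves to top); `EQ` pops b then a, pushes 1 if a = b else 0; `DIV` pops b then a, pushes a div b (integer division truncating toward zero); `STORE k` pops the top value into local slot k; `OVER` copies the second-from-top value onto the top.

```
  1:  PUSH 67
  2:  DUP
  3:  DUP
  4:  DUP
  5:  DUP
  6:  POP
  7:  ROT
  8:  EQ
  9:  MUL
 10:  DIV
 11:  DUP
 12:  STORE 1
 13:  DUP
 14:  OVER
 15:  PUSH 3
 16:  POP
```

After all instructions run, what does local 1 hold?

1

PUSH 67 : 67
DUP     : 67 67
DUP     : 67 67 67
DUP     : 67 67 67 67
DUP     : 67 67 67 67 67
POP     : 67 67 67 67
ROT     : 67 67 67 67
EQ      : 67 67 1
MUL     : 67 67
DIV     : 1
DUP     : 1 1
STORE 1 : 1
DUP     : 1 1
OVER    : 1 1 1
PUSH 3  : 1 1 1 3
POP     : 1 1 1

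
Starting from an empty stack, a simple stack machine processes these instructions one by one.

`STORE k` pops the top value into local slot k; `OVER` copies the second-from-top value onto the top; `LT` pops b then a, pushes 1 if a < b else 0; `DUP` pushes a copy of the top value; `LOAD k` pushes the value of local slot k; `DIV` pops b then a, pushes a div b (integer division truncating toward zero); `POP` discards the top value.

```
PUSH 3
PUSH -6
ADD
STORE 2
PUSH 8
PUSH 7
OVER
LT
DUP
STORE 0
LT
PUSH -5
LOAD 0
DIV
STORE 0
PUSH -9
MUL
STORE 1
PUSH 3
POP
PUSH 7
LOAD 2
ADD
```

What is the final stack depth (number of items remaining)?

PUSH 3  : [3]
PUSH -6 : [3, -6]
ADD     : [-3]
STORE 2 : []
PUSH 8  : [8]
PUSH 7  : [8, 7]
OVER    : [8, 7, 8]
LT      : [8, 1]
DUP     : [8, 1, 1]
STORE 0 : [8, 1]
LT      : [0]
PUSH -5 : [0, -5]
LOAD 0  : [0, -5, 1]
DIV     : [0, -5]
STORE 0 : [0]
PUSH -9 : [0, -9]
MUL     : [0]
STORE 1 : []
PUSH 3  : [3]
POP     : []
PUSH 7  : [7]
LOAD 2  : [7, -3]
ADD     : [4]

1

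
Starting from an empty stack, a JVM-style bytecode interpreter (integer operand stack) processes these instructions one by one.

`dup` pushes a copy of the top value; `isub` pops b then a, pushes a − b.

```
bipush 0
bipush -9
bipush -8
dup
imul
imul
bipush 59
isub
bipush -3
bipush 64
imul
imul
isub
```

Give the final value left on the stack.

-121920

bipush 0   0
bipush -9  0 -9
bipush -8  0 -9 -8
dup        0 -9 -8 -8
imul       0 -9 64
imul       0 -576
bipush 59  0 -576 59
isub       0 -635
bipush -3  0 -635 -3
bipush 64  0 -635 -3 64
imul       0 -635 -192
imul       0 121920
isub       -121920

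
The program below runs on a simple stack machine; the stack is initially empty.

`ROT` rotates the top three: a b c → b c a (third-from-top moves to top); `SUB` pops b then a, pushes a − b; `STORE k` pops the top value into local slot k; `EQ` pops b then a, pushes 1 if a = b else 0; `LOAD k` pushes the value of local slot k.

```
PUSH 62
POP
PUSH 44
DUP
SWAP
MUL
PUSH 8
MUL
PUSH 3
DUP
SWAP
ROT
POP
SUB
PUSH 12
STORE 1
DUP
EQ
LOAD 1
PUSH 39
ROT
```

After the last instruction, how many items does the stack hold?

3

PUSH 62 : [62]
POP     : []
PUSH 44 : [44]
DUP     : [44, 44]
SWAP    : [44, 44]
MUL     : [1936]
PUSH 8  : [1936, 8]
MUL     : [15488]
PUSH 3  : [15488, 3]
DUP     : [15488, 3, 3]
SWAP    : [15488, 3, 3]
ROT     : [3, 3, 15488]
POP     : [3, 3]
SUB     : [0]
PUSH 12 : [0, 12]
STORE 1 : [0]
DUP     : [0, 0]
EQ      : [1]
LOAD 1  : [1, 12]
PUSH 39 : [1, 12, 39]
ROT     : [12, 39, 1]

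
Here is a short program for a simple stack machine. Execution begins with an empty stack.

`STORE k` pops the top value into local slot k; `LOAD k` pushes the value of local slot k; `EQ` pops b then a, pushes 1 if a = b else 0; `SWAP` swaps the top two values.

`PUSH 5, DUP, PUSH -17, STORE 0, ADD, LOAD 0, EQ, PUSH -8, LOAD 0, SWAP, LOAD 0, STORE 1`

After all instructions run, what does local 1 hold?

PUSH 5    [5]
DUP       [5, 5]
PUSH -17  [5, 5, -17]
STORE 0   [5, 5]
ADD       [10]
LOAD 0    [10, -17]
EQ        [0]
PUSH -8   [0, -8]
LOAD 0    [0, -8, -17]
SWAP      [0, -17, -8]
LOAD 0    [0, -17, -8, -17]
STORE 1   [0, -17, -8]

-17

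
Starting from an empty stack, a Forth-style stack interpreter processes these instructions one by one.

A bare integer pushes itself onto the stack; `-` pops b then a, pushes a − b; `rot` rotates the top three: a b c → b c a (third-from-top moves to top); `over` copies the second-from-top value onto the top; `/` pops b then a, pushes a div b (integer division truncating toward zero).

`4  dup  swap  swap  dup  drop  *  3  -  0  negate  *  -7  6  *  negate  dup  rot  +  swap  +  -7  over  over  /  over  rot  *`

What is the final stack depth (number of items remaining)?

3

4       [4]
dup     [4, 4]
swap    [4, 4]
swap    [4, 4]
dup     [4, 4, 4]
drop    [4, 4]
*       [16]
3       [16, 3]
-       [13]
0       [13, 0]
negate  [13, 0]
*       [0]
-7      [0, -7]
6       [0, -7, 6]
*       [0, -42]
negate  [0, 42]
dup     [0, 42, 42]
rot     [42, 42, 0]
+       [42, 42]
swap    [42, 42]
+       [84]
-7      [84, -7]
over    [84, -7, 84]
over    [84, -7, 84, -7]
/       [84, -7, -12]
over    [84, -7, -12, -7]
rot     [84, -12, -7, -7]
*       [84, -12, 49]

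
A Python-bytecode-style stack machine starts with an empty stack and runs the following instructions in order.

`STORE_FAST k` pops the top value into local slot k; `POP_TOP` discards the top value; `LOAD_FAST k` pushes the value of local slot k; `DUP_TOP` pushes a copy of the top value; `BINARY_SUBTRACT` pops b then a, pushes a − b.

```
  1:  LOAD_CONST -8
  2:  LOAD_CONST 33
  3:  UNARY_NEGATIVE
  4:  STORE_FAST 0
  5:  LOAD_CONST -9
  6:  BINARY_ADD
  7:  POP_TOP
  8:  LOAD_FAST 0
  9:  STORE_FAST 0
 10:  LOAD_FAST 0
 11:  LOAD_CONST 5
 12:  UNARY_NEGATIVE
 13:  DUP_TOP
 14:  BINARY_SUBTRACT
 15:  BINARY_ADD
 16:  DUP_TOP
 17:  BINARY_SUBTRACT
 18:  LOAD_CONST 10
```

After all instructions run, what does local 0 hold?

LOAD_CONST -8   : [-8]
LOAD_CONST 33   : [-8, 33]
UNARY_NEGATIVE  : [-8, -33]
STORE_FAST 0    : [-8]
LOAD_CONST -9   : [-8, -9]
BINARY_ADD      : [-17]
POP_TOP         : []
LOAD_FAST 0     : [-33]
STORE_FAST 0    : []
LOAD_FAST 0     : [-33]
LOAD_CONST 5    : [-33, 5]
UNARY_NEGATIVE  : [-33, -5]
DUP_TOP         : [-33, -5, -5]
BINARY_SUBTRACT : [-33, 0]
BINARY_ADD      : [-33]
DUP_TOP         : [-33, -33]
BINARY_SUBTRACT : [0]
LOAD_CONST 10   : [0, 10]

-33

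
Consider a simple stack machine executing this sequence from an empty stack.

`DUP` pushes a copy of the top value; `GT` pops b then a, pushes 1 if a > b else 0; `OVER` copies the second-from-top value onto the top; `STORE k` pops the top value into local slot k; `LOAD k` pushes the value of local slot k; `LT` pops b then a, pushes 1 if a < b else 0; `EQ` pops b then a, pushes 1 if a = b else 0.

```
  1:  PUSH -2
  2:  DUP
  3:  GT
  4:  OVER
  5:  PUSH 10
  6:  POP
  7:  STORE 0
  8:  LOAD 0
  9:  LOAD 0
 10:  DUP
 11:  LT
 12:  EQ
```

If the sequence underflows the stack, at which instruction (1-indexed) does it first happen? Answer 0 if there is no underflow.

4

PUSH -2 -> -2
DUP     -> -2 -2
GT      -> 0
OVER  — needs 2 operands, stack has 1 → underflow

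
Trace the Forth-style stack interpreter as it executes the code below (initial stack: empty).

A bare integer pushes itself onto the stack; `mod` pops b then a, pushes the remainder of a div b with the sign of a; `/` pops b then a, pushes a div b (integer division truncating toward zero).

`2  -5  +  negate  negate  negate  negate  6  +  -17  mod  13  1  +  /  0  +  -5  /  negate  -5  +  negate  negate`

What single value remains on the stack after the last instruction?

2      -> 2
-5     -> 2 -5
+      -> -3
negate -> 3
negate -> -3
negate -> 3
negate -> -3
6      -> -3 6
+      -> 3
-17    -> 3 -17
mod    -> 3
13     -> 3 13
1      -> 3 13 1
+      -> 3 14
/      -> 0
0      -> 0 0
+      -> 0
-5     -> 0 -5
/      -> 0
negate -> 0
-5     -> 0 -5
+      -> -5
negate -> 5
negate -> -5

-5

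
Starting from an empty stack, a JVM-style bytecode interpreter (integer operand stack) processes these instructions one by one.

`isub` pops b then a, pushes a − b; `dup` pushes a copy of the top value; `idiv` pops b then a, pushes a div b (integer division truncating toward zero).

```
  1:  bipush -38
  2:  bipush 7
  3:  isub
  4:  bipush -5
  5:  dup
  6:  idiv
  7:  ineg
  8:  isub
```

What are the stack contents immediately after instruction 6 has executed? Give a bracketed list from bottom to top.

bipush -38  [-38]
bipush 7    [-38, 7]
isub        [-45]
bipush -5   [-45, -5]
dup         [-45, -5, -5]
idiv        [-45, 1]

[-45, 1]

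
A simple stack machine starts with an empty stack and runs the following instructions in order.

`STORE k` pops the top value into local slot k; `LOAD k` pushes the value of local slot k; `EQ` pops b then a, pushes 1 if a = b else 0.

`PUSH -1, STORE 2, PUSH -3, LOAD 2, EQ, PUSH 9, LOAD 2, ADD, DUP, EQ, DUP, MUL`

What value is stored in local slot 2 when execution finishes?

-1

PUSH -1  [-1]
STORE 2  []
PUSH -3  [-3]
LOAD 2   [-3, -1]
EQ       [0]
PUSH 9   [0, 9]
LOAD 2   [0, 9, -1]
ADD      [0, 8]
DUP      [0, 8, 8]
EQ       [0, 1]
DUP      [0, 1, 1]
MUL      [0, 1]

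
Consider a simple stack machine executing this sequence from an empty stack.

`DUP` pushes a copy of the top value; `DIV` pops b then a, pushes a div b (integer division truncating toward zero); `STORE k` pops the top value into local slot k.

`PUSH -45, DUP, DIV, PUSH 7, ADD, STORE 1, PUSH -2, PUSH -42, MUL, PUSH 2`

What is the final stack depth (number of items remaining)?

2

PUSH -45 -> -45
DUP      -> -45 -45
DIV      -> 1
PUSH 7   -> 1 7
ADD      -> 8
STORE 1  -> (empty)
PUSH -2  -> -2
PUSH -42 -> -2 -42
MUL      -> 84
PUSH 2   -> 84 2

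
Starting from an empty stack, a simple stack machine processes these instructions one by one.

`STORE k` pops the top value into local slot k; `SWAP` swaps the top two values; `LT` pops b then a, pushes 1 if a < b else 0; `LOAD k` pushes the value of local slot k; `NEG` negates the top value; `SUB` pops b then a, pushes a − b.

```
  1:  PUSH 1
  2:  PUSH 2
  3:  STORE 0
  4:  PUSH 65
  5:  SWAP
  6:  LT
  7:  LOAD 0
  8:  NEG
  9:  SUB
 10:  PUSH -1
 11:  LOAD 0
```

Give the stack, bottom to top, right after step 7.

[0, 2]

PUSH 1   [1]
PUSH 2   [1, 2]
STORE 0  [1]
PUSH 65  [1, 65]
SWAP     [65, 1]
LT       [0]
LOAD 0   [0, 2]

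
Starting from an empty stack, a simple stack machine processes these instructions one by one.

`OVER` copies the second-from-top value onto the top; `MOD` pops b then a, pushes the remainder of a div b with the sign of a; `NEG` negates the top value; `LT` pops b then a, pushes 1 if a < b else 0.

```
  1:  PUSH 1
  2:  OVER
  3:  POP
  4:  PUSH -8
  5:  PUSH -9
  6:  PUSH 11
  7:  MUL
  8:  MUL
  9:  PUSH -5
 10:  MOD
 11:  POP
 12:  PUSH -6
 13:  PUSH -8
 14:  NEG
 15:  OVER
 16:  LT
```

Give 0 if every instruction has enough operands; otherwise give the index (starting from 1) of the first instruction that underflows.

PUSH 1 : [1]
OVER  — needs 2 operands, stack has 1 → underflow

2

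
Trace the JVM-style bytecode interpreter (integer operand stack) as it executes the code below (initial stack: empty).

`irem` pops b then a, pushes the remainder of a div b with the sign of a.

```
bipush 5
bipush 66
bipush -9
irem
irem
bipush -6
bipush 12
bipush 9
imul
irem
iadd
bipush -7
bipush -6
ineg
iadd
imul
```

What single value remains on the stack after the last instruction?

bipush 5  : [5]
bipush 66 : [5, 66]
bipush -9 : [5, 66, -9]
irem      : [5, 3]
irem      : [2]
bipush -6 : [2, -6]
bipush 12 : [2, -6, 12]
bipush 9  : [2, -6, 12, 9]
imul      : [2, -6, 108]
irem      : [2, -6]
iadd      : [-4]
bipush -7 : [-4, -7]
bipush -6 : [-4, -7, -6]
ineg      : [-4, -7, 6]
iadd      : [-4, -1]
imul      : [4]

4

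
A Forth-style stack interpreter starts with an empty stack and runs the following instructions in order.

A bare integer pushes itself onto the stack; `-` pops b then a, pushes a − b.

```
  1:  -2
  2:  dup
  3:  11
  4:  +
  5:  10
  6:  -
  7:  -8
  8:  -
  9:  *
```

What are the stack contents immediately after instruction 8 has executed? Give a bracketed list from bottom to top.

-2  → [-2]
dup → [-2, -2]
11  → [-2, -2, 11]
+   → [-2, 9]
10  → [-2, 9, 10]
-   → [-2, -1]
-8  → [-2, -1, -8]
-   → [-2, 7]

[-2, 7]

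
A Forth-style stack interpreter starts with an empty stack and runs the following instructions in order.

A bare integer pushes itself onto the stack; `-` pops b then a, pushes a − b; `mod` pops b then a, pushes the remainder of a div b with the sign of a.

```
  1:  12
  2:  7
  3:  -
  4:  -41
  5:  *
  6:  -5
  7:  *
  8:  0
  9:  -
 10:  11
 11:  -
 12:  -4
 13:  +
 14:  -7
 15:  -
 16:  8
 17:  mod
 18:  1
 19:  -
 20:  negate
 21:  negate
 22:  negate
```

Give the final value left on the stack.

0

12     → [12]
7      → [12, 7]
-      → [5]
-41    → [5, -41]
*      → [-205]
-5     → [-205, -5]
*      → [1025]
0      → [1025, 0]
-      → [1025]
11     → [1025, 11]
-      → [1014]
-4     → [1014, -4]
+      → [1010]
-7     → [1010, -7]
-      → [1017]
8      → [1017, 8]
mod    → [1]
1      → [1, 1]
-      → [0]
negate → [0]
negate → [0]
negate → [0]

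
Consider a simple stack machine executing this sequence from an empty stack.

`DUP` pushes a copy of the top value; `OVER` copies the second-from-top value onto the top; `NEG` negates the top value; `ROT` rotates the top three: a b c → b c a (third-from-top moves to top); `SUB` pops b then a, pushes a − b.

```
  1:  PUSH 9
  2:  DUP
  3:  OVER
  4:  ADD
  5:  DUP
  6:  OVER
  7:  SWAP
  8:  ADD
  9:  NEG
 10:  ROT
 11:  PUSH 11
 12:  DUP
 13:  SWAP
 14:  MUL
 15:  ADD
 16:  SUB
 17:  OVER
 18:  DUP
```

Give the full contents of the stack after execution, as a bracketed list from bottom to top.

[18, -166, 18, 18]

PUSH 9  -> 9
DUP     -> 9 9
OVER    -> 9 9 9
ADD     -> 9 18
DUP     -> 9 18 18
OVER    -> 9 18 18 18
SWAP    -> 9 18 18 18
ADD     -> 9 18 36
NEG     -> 9 18 -36
ROT     -> 18 -36 9
PUSH 11 -> 18 -36 9 11
DUP     -> 18 -36 9 11 11
SWAP    -> 18 -36 9 11 11
MUL     -> 18 -36 9 121
ADD     -> 18 -36 130
SUB     -> 18 -166
OVER    -> 18 -166 18
DUP     -> 18 -166 18 18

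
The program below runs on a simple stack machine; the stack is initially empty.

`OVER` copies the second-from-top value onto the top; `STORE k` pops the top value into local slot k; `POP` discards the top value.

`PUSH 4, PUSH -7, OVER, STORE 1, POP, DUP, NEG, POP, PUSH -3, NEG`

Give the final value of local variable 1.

4

PUSH 4  -> [4]
PUSH -7 -> [4, -7]
OVER    -> [4, -7, 4]
STORE 1 -> [4, -7]
POP     -> [4]
DUP     -> [4, 4]
NEG     -> [4, -4]
POP     -> [4]
PUSH -3 -> [4, -3]
NEG     -> [4, 3]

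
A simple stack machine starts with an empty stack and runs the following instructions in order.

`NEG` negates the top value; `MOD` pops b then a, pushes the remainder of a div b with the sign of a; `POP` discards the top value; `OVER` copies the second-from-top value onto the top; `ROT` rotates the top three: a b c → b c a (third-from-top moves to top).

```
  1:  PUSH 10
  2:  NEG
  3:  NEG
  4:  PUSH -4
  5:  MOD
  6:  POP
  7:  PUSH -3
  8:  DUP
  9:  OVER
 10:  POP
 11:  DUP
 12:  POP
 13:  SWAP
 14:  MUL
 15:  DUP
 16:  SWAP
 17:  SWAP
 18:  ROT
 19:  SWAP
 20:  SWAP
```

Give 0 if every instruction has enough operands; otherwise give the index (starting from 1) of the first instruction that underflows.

PUSH 10 : [10]
NEG     : [-10]
NEG     : [10]
PUSH -4 : [10, -4]
MOD     : [2]
POP     : []
PUSH -3 : [-3]
DUP     : [-3, -3]
OVER    : [-3, -3, -3]
POP     : [-3, -3]
DUP     : [-3, -3, -3]
POP     : [-3, -3]
SWAP    : [-3, -3]
MUL     : [9]
DUP     : [9, 9]
SWAP    : [9, 9]
SWAP    : [9, 9]
ROT  — needs 3 operands, stack has 2 → underflow

18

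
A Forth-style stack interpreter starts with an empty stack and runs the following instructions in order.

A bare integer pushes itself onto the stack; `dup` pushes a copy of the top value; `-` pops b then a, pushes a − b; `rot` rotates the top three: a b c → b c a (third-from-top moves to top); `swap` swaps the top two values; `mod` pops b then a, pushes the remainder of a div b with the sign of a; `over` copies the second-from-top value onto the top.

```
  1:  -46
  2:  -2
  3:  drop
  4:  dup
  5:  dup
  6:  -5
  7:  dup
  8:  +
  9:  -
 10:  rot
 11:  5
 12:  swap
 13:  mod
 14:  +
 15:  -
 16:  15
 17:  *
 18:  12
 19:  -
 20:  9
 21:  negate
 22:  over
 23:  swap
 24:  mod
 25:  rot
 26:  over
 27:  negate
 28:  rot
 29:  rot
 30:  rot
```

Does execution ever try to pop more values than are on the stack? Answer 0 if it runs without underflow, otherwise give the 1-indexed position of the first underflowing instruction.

-46    -> [-46]
-2     -> [-46, -2]
drop   -> [-46]
dup    -> [-46, -46]
dup    -> [-46, -46, -46]
-5     -> [-46, -46, -46, -5]
dup    -> [-46, -46, -46, -5, -5]
+      -> [-46, -46, -46, -10]
-      -> [-46, -46, -36]
rot    -> [-46, -36, -46]
5      -> [-46, -36, -46, 5]
swap   -> [-46, -36, 5, -46]
mod    -> [-46, -36, 5]
+      -> [-46, -31]
-      -> [-15]
15     -> [-15, 15]
*      -> [-225]
12     -> [-225, 12]
-      -> [-237]
9      -> [-237, 9]
negate -> [-237, -9]
over   -> [-237, -9, -237]
swap   -> [-237, -237, -9]
mod    -> [-237, -3]
rot  — needs 3 operands, stack has 2 → underflow

25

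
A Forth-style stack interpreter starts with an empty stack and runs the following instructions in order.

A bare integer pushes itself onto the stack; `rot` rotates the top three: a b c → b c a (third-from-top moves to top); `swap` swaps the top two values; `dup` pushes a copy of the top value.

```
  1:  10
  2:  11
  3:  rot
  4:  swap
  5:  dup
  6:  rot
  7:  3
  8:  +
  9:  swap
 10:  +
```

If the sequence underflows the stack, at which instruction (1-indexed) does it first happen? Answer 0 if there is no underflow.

3

10 -> 10
11 -> 10 11
rot  — needs 3 operands, stack has 2 → underflow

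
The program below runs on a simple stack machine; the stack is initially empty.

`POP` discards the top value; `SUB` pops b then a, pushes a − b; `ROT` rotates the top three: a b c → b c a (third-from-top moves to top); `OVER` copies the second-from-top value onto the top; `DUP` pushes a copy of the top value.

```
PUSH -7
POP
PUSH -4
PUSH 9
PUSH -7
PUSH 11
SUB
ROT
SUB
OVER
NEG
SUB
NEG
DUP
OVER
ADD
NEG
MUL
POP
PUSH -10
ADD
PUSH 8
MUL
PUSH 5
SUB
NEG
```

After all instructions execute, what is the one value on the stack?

13

PUSH -7  : -7
POP      : (empty)
PUSH -4  : -4
PUSH 9   : -4 9
PUSH -7  : -4 9 -7
PUSH 11  : -4 9 -7 11
SUB      : -4 9 -18
ROT      : 9 -18 -4
SUB      : 9 -14
OVER     : 9 -14 9
NEG      : 9 -14 -9
SUB      : 9 -5
NEG      : 9 5
DUP      : 9 5 5
OVER     : 9 5 5 5
ADD      : 9 5 10
NEG      : 9 5 -10
MUL      : 9 -50
POP      : 9
PUSH -10 : 9 -10
ADD      : -1
PUSH 8   : -1 8
MUL      : -8
PUSH 5   : -8 5
SUB      : -13
NEG      : 13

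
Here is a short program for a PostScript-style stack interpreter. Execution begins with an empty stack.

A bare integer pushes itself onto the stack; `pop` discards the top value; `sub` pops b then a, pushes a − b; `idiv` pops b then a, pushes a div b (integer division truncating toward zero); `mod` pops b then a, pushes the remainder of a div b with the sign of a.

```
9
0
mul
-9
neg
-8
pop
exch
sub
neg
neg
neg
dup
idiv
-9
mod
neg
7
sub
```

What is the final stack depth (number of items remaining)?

9     [9]
0     [9, 0]
mul   [0]
-9    [0, -9]
neg   [0, 9]
-8    [0, 9, -8]
pop   [0, 9]
exch  [9, 0]
sub   [9]
neg   [-9]
neg   [9]
neg   [-9]
dup   [-9, -9]
idiv  [1]
-9    [1, -9]
mod   [1]
neg   [-1]
7     [-1, 7]
sub   [-8]

1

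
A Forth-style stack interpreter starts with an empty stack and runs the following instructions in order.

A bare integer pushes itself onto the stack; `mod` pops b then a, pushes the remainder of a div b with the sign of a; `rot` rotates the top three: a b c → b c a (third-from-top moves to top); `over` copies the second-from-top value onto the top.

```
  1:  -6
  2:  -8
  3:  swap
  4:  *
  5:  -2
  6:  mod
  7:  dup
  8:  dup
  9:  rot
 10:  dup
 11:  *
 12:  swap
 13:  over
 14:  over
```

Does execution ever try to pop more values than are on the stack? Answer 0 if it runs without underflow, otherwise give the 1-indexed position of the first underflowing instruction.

-6   : [-6]
-8   : [-6, -8]
swap : [-8, -6]
*    : [48]
-2   : [48, -2]
mod  : [0]
dup  : [0, 0]
dup  : [0, 0, 0]
rot  : [0, 0, 0]
dup  : [0, 0, 0, 0]
*    : [0, 0, 0]
swap : [0, 0, 0]
over : [0, 0, 0, 0]
over : [0, 0, 0, 0, 0]

0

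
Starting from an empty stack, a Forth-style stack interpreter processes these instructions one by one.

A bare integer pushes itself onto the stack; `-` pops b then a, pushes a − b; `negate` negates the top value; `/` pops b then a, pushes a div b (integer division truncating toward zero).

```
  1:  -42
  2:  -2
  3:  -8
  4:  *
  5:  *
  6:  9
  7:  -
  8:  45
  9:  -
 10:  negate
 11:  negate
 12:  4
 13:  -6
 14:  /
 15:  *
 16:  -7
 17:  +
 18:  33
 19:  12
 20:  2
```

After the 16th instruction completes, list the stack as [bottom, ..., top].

[0, -7]

-42    → [-42]
-2     → [-42, -2]
-8     → [-42, -2, -8]
*      → [-42, 16]
*      → [-672]
9      → [-672, 9]
-      → [-681]
45     → [-681, 45]
-      → [-726]
negate → [726]
negate → [-726]
4      → [-726, 4]
-6     → [-726, 4, -6]
/      → [-726, 0]
*      → [0]
-7     → [0, -7]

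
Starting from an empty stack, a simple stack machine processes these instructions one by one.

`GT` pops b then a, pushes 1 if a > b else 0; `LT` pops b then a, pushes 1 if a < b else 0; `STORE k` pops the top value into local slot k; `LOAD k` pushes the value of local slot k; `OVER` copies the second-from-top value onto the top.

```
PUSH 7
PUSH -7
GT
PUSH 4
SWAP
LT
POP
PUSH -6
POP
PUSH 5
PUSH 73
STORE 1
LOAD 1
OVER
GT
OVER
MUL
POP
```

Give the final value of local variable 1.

73

PUSH 7   7
PUSH -7  7 -7
GT       1
PUSH 4   1 4
SWAP     4 1
LT       0
POP      (empty)
PUSH -6  -6
POP      (empty)
PUSH 5   5
PUSH 73  5 73
STORE 1  5
LOAD 1   5 73
OVER     5 73 5
GT       5 1
OVER     5 1 5
MUL      5 5
POP      5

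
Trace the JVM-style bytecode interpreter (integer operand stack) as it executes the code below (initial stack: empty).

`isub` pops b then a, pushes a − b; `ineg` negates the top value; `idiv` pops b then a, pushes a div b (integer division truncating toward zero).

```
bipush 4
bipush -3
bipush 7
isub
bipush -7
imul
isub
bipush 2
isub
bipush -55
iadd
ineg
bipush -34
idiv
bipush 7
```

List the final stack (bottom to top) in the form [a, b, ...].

[-3, 7]

bipush 4   → [4]
bipush -3  → [4, -3]
bipush 7   → [4, -3, 7]
isub       → [4, -10]
bipush -7  → [4, -10, -7]
imul       → [4, 70]
isub       → [-66]
bipush 2   → [-66, 2]
isub       → [-68]
bipush -55 → [-68, -55]
iadd       → [-123]
ineg       → [123]
bipush -34 → [123, -34]
idiv       → [-3]
bipush 7   → [-3, 7]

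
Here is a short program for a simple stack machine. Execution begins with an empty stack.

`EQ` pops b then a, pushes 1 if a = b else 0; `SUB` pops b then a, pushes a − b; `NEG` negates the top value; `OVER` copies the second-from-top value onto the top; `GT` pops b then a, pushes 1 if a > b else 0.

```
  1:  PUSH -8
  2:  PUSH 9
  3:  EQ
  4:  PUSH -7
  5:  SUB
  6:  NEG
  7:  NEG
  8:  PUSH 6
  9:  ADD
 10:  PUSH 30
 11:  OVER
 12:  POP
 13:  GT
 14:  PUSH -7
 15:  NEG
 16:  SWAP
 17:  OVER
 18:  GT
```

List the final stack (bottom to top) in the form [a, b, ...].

[7, 0]

PUSH -8 -> [-8]
PUSH 9  -> [-8, 9]
EQ      -> [0]
PUSH -7 -> [0, -7]
SUB     -> [7]
NEG     -> [-7]
NEG     -> [7]
PUSH 6  -> [7, 6]
ADD     -> [13]
PUSH 30 -> [13, 30]
OVER    -> [13, 30, 13]
POP     -> [13, 30]
GT      -> [0]
PUSH -7 -> [0, -7]
NEG     -> [0, 7]
SWAP    -> [7, 0]
OVER    -> [7, 0, 7]
GT      -> [7, 0]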